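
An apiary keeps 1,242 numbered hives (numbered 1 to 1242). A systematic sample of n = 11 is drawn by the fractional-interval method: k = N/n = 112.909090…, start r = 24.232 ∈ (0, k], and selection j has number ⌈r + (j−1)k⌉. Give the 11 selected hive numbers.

25, 138, 251, 363, 476, 589, 702, 815, 928, 1041, 1154

j=1: r + 0k = 24.232 → ⌈·⌉ = 25
j=2: r + 1k = 137.141090… → ⌈·⌉ = 138
j=3: r + 2k = 250.050181… → ⌈·⌉ = 251
j=4: r + 3k = 362.959272… → ⌈·⌉ = 363
j=5: r + 4k = 475.868363… → ⌈·⌉ = 476
j=6: r + 5k = 588.777454… → ⌈·⌉ = 589
j=7: r + 6k = 701.686545… → ⌈·⌉ = 702
j=8: r + 7k = 814.595636… → ⌈·⌉ = 815
j=9: r + 8k = 927.504727… → ⌈·⌉ = 928
j=10: r + 9k = 1040.413818… → ⌈·⌉ = 1041
j=11: r + 10k = 1153.322909… → ⌈·⌉ = 1154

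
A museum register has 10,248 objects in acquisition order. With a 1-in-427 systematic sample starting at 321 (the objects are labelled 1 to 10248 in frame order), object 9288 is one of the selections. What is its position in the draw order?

22

k = 427
position = (9288 − 321)/427 + 1 = 8967/427 + 1 = 21 + 1 = 22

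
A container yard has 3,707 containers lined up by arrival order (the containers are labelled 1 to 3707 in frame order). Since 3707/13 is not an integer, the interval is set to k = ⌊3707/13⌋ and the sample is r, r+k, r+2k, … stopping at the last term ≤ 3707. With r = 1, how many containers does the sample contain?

k = ⌊3707/13⌋ = 285
Achieved size = ⌊(3707 − 1)/285⌋ + 1 = ⌊3706/285⌋ + 1 = 13 + 1 = 14
(last selection: 1 + 13×285 = 3706 ≤ 3707; next would be 3991 > 3707)

14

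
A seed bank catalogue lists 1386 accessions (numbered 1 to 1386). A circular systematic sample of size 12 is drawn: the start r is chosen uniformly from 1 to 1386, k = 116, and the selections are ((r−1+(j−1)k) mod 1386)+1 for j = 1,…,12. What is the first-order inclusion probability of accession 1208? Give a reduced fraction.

2/231

For each position j, as r ranges over 1…1386 the j-th selection hits every accession exactly once, so accession 1208 is selected for exactly 12 of the 1386 starts.
Inclusion probability = 12/1386 = 2/231.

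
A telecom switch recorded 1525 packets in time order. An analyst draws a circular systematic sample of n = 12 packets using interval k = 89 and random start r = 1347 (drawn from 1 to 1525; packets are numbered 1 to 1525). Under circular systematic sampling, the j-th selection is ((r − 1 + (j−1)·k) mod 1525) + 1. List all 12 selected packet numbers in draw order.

1347, 1436, 1525, 89, 178, 267, 356, 445, 534, 623, 712, 801

Selection 1: 1347
Selection 2: 1347 + 89 = 1436
Selection 3: 1436 + 89 = 1525
Selection 4: 1525 + 89 = 1614 → 1614 − 1525 = 89
Selection 5: 89 + 89 = 178
Selection 6: 178 + 89 = 267
Selection 7: 267 + 89 = 356
Selection 8: 356 + 89 = 445
Selection 9: 445 + 89 = 534
Selection 10: 534 + 89 = 623
Selection 11: 623 + 89 = 712
Selection 12: 712 + 89 = 801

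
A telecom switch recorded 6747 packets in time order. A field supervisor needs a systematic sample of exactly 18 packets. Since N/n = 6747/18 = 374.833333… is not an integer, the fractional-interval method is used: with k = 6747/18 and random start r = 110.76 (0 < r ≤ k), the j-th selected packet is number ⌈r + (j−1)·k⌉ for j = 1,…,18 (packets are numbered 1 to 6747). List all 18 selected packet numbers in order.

j=1: r + 0k = 110.76 → ⌈·⌉ = 111
j=2: r + 1k = 485.593333… → ⌈·⌉ = 486
j=3: r + 2k = 860.426666… → ⌈·⌉ = 861
j=4: r + 3k = 1235.26 → ⌈·⌉ = 1236
j=5: r + 4k = 1610.093333… → ⌈·⌉ = 1611
j=6: r + 5k = 1984.926666… → ⌈·⌉ = 1985
j=7: r + 6k = 2359.76 → ⌈·⌉ = 2360
j=8: r + 7k = 2734.593333… → ⌈·⌉ = 2735
j=9: r + 8k = 3109.426666… → ⌈·⌉ = 3110
j=10: r + 9k = 3484.26 → ⌈·⌉ = 3485
j=11: r + 10k = 3859.093333… → ⌈·⌉ = 3860
j=12: r + 11k = 4233.926666… → ⌈·⌉ = 4234
j=13: r + 12k = 4608.76 → ⌈·⌉ = 4609
j=14: r + 13k = 4983.593333… → ⌈·⌉ = 4984
j=15: r + 14k = 5358.426666… → ⌈·⌉ = 5359
j=16: r + 15k = 5733.26 → ⌈·⌉ = 5734
j=17: r + 16k = 6108.093333… → ⌈·⌉ = 6109
j=18: r + 17k = 6482.926666… → ⌈·⌉ = 6483

111, 486, 861, 1236, 1611, 1985, 2360, 2735, 3110, 3485, 3860, 4234, 4609, 4984, 5359, 5734, 6109, 6483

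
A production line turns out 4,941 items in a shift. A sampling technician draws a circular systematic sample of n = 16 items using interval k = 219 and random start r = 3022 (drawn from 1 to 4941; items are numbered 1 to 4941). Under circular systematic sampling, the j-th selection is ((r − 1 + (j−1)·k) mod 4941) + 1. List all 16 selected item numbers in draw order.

Selection 1: 3022
Selection 2: 3022 + 219 = 3241
Selection 3: 3241 + 219 = 3460
Selection 4: 3460 + 219 = 3679
Selection 5: 3679 + 219 = 3898
Selection 6: 3898 + 219 = 4117
Selection 7: 4117 + 219 = 4336
Selection 8: 4336 + 219 = 4555
Selection 9: 4555 + 219 = 4774
Selection 10: 4774 + 219 = 4993 → 4993 − 4941 = 52
Selection 11: 52 + 219 = 271
Selection 12: 271 + 219 = 490
Selection 13: 490 + 219 = 709
Selection 14: 709 + 219 = 928
Selection 15: 928 + 219 = 1147
Selection 16: 1147 + 219 = 1366

3022, 3241, 3460, 3679, 3898, 4117, 4336, 4555, 4774, 52, 271, 490, 709, 928, 1147, 1366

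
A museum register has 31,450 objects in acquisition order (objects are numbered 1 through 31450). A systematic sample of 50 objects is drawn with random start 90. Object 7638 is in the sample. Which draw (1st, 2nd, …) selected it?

13

k = 31450/50 = 629
position = (7638 − 90)/629 + 1 = 7548/629 + 1 = 12 + 1 = 13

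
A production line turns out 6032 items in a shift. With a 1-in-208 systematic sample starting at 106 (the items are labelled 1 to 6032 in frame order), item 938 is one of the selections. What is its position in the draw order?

5

k = 208
position = (938 − 106)/208 + 1 = 832/208 + 1 = 4 + 1 = 5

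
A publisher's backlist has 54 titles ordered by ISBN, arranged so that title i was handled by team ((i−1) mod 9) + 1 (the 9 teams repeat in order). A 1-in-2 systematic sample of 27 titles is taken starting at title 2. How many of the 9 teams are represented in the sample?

Consecutive selections differ by k = 2, so their team numbers differ by 2 mod 9 = 2.
gcd(2, 9) = 1, so the sample visits 9/1 = 9 distinct residues mod 9.
Start 2 is team 2; the teams hit are 1, 2, 3, 4, 5, 6, 7, 8, 9.

9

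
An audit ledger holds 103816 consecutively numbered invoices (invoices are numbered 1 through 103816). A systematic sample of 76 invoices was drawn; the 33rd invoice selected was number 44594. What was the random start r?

k = 103816/76 = 1366
r = 44594 − (33−1)×1366 = 44594 − 43712 = 882

882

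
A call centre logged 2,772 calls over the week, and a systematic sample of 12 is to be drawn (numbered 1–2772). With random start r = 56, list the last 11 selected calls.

k = N/n = 2772/12 = 231
2nd selection = 56 + 1×231 = 287
3rd: 287 + 231 = 518
4th: 518 + 231 = 749
5th: 749 + 231 = 980
6th: 980 + 231 = 1211
7th: 1211 + 231 = 1442
8th: 1442 + 231 = 1673
9th: 1673 + 231 = 1904
10th: 1904 + 231 = 2135
11th: 2135 + 231 = 2366
12th: 2366 + 231 = 2597

287, 518, 749, 980, 1211, 1442, 1673, 1904, 2135, 2366, 2597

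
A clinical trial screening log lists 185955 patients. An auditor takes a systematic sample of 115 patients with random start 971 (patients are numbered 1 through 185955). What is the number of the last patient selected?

k = 185955/115 = 1617
115th selection = r + (115−1)·k = 971 + 114×1617 = 971 + 184338 = 185309

185309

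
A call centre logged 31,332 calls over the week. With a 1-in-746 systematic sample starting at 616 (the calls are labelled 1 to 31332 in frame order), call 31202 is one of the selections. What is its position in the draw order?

k = 746
position = (31202 − 616)/746 + 1 = 30586/746 + 1 = 41 + 1 = 42

42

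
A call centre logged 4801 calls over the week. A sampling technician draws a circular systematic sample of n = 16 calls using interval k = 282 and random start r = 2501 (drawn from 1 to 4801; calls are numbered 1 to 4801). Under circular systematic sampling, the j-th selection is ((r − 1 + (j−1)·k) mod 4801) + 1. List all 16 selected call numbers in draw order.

2501, 2783, 3065, 3347, 3629, 3911, 4193, 4475, 4757, 238, 520, 802, 1084, 1366, 1648, 1930

Selection 1: 2501
Selection 2: 2501 + 282 = 2783
Selection 3: 2783 + 282 = 3065
Selection 4: 3065 + 282 = 3347
Selection 5: 3347 + 282 = 3629
Selection 6: 3629 + 282 = 3911
Selection 7: 3911 + 282 = 4193
Selection 8: 4193 + 282 = 4475
Selection 9: 4475 + 282 = 4757
Selection 10: 4757 + 282 = 5039 → 5039 − 4801 = 238
Selection 11: 238 + 282 = 520
Selection 12: 520 + 282 = 802
Selection 13: 802 + 282 = 1084
Selection 14: 1084 + 282 = 1366
Selection 15: 1366 + 282 = 1648
Selection 16: 1648 + 282 = 1930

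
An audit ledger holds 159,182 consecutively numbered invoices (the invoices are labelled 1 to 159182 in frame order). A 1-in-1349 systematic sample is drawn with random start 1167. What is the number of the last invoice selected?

159000

k = 1349
118th selection = r + (118−1)·k = 1167 + 117×1349 = 1167 + 157833 = 159000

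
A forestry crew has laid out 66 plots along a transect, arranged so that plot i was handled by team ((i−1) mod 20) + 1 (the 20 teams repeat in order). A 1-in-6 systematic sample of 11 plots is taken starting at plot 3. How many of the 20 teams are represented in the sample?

Consecutive selections differ by k = 6, so their team numbers differ by 6 mod 20 = 6.
gcd(6, 20) = 2, so the sample visits 20/2 = 10 distinct residues mod 20.
Start 3 is team 3; the teams hit are 1, 3, 5, 7, 9, 11, 13, 15, 17, 19.

10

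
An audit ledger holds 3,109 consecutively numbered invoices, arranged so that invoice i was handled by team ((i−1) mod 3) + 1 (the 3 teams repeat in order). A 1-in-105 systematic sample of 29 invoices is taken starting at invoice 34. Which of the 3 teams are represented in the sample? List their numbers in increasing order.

1

Consecutive selections differ by k = 105, so their team numbers differ by 105 mod 3 = 0.
gcd(105, 3) = 3, so the sample visits 3/3 = 1 distinct residues mod 3.
Start 34 is team 1; the teams hit are 1.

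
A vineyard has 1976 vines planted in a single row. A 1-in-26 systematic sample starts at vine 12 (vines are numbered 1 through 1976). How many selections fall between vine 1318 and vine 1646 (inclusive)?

12

k = 26
First selection ≥ 1318: 12 + ⌈(1318−12)/26⌉·26 = 12 + 51×26 = 1338
Last selection ≤ 1646: 12 + ⌊(1646−12)/26⌋·26 = 12 + 62×26 = 1624
Count = 62 − 51 + 1 = 12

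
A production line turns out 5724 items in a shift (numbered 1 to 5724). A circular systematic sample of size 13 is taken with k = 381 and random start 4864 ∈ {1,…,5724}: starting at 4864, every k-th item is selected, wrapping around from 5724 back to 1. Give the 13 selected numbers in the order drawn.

4864, 5245, 5626, 283, 664, 1045, 1426, 1807, 2188, 2569, 2950, 3331, 3712

Selection 1: 4864
Selection 2: 4864 + 381 = 5245
Selection 3: 5245 + 381 = 5626
Selection 4: 5626 + 381 = 6007 → 6007 − 5724 = 283
Selection 5: 283 + 381 = 664
Selection 6: 664 + 381 = 1045
Selection 7: 1045 + 381 = 1426
Selection 8: 1426 + 381 = 1807
Selection 9: 1807 + 381 = 2188
Selection 10: 2188 + 381 = 2569
Selection 11: 2569 + 381 = 2950
Selection 12: 2950 + 381 = 3331
Selection 13: 3331 + 381 = 3712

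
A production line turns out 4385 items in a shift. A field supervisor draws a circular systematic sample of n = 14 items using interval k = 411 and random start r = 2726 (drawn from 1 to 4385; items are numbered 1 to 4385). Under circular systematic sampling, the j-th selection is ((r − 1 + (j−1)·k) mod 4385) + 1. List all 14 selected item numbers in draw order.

Selection 1: 2726
Selection 2: 2726 + 411 = 3137
Selection 3: 3137 + 411 = 3548
Selection 4: 3548 + 411 = 3959
Selection 5: 3959 + 411 = 4370
Selection 6: 4370 + 411 = 4781 → 4781 − 4385 = 396
Selection 7: 396 + 411 = 807
Selection 8: 807 + 411 = 1218
Selection 9: 1218 + 411 = 1629
Selection 10: 1629 + 411 = 2040
Selection 11: 2040 + 411 = 2451
Selection 12: 2451 + 411 = 2862
Selection 13: 2862 + 411 = 3273
Selection 14: 3273 + 411 = 3684

2726, 3137, 3548, 3959, 4370, 396, 807, 1218, 1629, 2040, 2451, 2862, 3273, 3684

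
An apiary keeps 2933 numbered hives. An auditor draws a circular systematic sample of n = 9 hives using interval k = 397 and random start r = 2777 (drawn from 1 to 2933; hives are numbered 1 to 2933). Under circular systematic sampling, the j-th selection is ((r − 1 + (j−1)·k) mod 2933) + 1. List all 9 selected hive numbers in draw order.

Selection 1: 2777
Selection 2: 2777 + 397 = 3174 → 3174 − 2933 = 241
Selection 3: 241 + 397 = 638
Selection 4: 638 + 397 = 1035
Selection 5: 1035 + 397 = 1432
Selection 6: 1432 + 397 = 1829
Selection 7: 1829 + 397 = 2226
Selection 8: 2226 + 397 = 2623
Selection 9: 2623 + 397 = 3020 → 3020 − 2933 = 87

2777, 241, 638, 1035, 1432, 1829, 2226, 2623, 87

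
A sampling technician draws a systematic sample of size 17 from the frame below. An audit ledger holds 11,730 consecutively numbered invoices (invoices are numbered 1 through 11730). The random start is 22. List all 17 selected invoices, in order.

22, 712, 1402, 2092, 2782, 3472, 4162, 4852, 5542, 6232, 6922, 7612, 8302, 8992, 9682, 10372, 11062

k = N/n = 11730/17 = 690
invoice 1: 22
invoice 2: 22 + 690 = 712
invoice 3: 712 + 690 = 1402
invoice 4: 1402 + 690 = 2092
invoice 5: 2092 + 690 = 2782
invoice 6: 2782 + 690 = 3472
invoice 7: 3472 + 690 = 4162
invoice 8: 4162 + 690 = 4852
invoice 9: 4852 + 690 = 5542
invoice 10: 5542 + 690 = 6232
invoice 11: 6232 + 690 = 6922
invoice 12: 6922 + 690 = 7612
invoice 13: 7612 + 690 = 8302
invoice 14: 8302 + 690 = 8992
invoice 15: 8992 + 690 = 9682
invoice 16: 9682 + 690 = 10372
invoice 17: 10372 + 690 = 11062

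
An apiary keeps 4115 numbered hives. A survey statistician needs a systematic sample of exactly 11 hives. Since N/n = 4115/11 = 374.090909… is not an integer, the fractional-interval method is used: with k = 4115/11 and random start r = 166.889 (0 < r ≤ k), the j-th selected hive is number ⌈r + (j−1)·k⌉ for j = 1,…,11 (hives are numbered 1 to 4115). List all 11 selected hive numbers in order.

167, 541, 916, 1290, 1664, 2038, 2412, 2786, 3160, 3534, 3908

j=1: r + 0k = 166.889 → ⌈·⌉ = 167
j=2: r + 1k = 540.979909… → ⌈·⌉ = 541
j=3: r + 2k = 915.070818… → ⌈·⌉ = 916
j=4: r + 3k = 1289.161727… → ⌈·⌉ = 1290
j=5: r + 4k = 1663.252636… → ⌈·⌉ = 1664
j=6: r + 5k = 2037.343545… → ⌈·⌉ = 2038
j=7: r + 6k = 2411.434454… → ⌈·⌉ = 2412
j=8: r + 7k = 2785.525363… → ⌈·⌉ = 2786
j=9: r + 8k = 3159.616272… → ⌈·⌉ = 3160
j=10: r + 9k = 3533.707181… → ⌈·⌉ = 3534
j=11: r + 10k = 3907.798090… → ⌈·⌉ = 3908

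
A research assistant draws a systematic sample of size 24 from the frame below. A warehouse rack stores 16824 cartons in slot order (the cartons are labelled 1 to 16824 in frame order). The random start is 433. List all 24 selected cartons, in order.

k = N/n = 16824/24 = 701
carton 1: 433
carton 2: 433 + 701 = 1134
carton 3: 1134 + 701 = 1835
carton 4: 1835 + 701 = 2536
carton 5: 2536 + 701 = 3237
carton 6: 3237 + 701 = 3938
carton 7: 3938 + 701 = 4639
carton 8: 4639 + 701 = 5340
carton 9: 5340 + 701 = 6041
carton 10: 6041 + 701 = 6742
carton 11: 6742 + 701 = 7443
carton 12: 7443 + 701 = 8144
carton 13: 8144 + 701 = 8845
carton 14: 8845 + 701 = 9546
carton 15: 9546 + 701 = 10247
carton 16: 10247 + 701 = 10948
carton 17: 10948 + 701 = 11649
carton 18: 11649 + 701 = 12350
carton 19: 12350 + 701 = 13051
carton 20: 13051 + 701 = 13752
carton 21: 13752 + 701 = 14453
carton 22: 14453 + 701 = 15154
carton 23: 15154 + 701 = 15855
carton 24: 15855 + 701 = 16556

433, 1134, 1835, 2536, 3237, 3938, 4639, 5340, 6041, 6742, 7443, 8144, 8845, 9546, 10247, 10948, 11649, 12350, 13051, 13752, 14453, 15154, 15855, 16556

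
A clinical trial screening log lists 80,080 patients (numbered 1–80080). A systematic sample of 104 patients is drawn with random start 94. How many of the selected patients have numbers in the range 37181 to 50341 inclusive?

17

k = 80080/104 = 770
First selection ≥ 37181: 94 + ⌈(37181−94)/770⌉·770 = 94 + 49×770 = 37824
Last selection ≤ 50341: 94 + ⌊(50341−94)/770⌋·770 = 94 + 65×770 = 50144
Count = 65 − 49 + 1 = 17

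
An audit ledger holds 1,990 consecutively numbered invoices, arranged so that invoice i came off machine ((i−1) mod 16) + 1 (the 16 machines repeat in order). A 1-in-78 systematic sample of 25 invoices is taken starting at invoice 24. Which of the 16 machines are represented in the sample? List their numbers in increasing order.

Consecutive selections differ by k = 78, so their machine numbers differ by 78 mod 16 = 14.
gcd(78, 16) = 2, so the sample visits 16/2 = 8 distinct residues mod 16.
Start 24 is machine 8; the machines hit are 2, 4, 6, 8, 10, 12, 14, 16.

2, 4, 6, 8, 10, 12, 14, 16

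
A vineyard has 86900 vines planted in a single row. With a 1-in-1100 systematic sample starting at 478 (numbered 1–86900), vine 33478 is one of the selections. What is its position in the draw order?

k = 1100
position = (33478 − 478)/1100 + 1 = 33000/1100 + 1 = 30 + 1 = 31

31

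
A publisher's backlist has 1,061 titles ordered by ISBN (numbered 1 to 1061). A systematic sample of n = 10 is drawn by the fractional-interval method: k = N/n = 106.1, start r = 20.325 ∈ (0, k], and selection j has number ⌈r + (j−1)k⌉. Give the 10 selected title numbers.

21, 127, 233, 339, 445, 551, 657, 764, 870, 976

j=1: r + 0k = 20.325 → ⌈·⌉ = 21
j=2: r + 1k = 126.425 → ⌈·⌉ = 127
j=3: r + 2k = 232.525 → ⌈·⌉ = 233
j=4: r + 3k = 338.625 → ⌈·⌉ = 339
j=5: r + 4k = 444.725 → ⌈·⌉ = 445
j=6: r + 5k = 550.825 → ⌈·⌉ = 551
j=7: r + 6k = 656.925 → ⌈·⌉ = 657
j=8: r + 7k = 763.025 → ⌈·⌉ = 764
j=9: r + 8k = 869.125 → ⌈·⌉ = 870
j=10: r + 9k = 975.225 → ⌈·⌉ = 976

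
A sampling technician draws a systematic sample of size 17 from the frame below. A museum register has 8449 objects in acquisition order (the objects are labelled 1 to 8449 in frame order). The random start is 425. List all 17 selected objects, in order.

425, 922, 1419, 1916, 2413, 2910, 3407, 3904, 4401, 4898, 5395, 5892, 6389, 6886, 7383, 7880, 8377

k = N/n = 8449/17 = 497
object 1: 425
object 2: 425 + 497 = 922
object 3: 922 + 497 = 1419
object 4: 1419 + 497 = 1916
object 5: 1916 + 497 = 2413
object 6: 2413 + 497 = 2910
object 7: 2910 + 497 = 3407
object 8: 3407 + 497 = 3904
object 9: 3904 + 497 = 4401
object 10: 4401 + 497 = 4898
object 11: 4898 + 497 = 5395
object 12: 5395 + 497 = 5892
object 13: 5892 + 497 = 6389
object 14: 6389 + 497 = 6886
object 15: 6886 + 497 = 7383
object 16: 7383 + 497 = 7880
object 17: 7880 + 497 = 8377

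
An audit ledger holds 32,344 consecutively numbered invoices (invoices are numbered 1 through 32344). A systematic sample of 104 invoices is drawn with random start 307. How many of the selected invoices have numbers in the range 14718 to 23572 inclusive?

k = 32344/104 = 311
First selection ≥ 14718: 307 + ⌈(14718−307)/311⌉·311 = 307 + 47×311 = 14924
Last selection ≤ 23572: 307 + ⌊(23572−307)/311⌋·311 = 307 + 74×311 = 23321
Count = 74 − 47 + 1 = 28

28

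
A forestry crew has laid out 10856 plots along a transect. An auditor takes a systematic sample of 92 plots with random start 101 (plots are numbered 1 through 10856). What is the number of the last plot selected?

k = 10856/92 = 118
92nd selection = r + (92−1)·k = 101 + 91×118 = 101 + 10738 = 10839

10839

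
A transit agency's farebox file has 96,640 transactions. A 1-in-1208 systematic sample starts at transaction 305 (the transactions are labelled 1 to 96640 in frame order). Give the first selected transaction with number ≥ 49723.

49833

k = 1208
Steps past start: ⌈(49723 − 305)/1208⌉ = ⌈49418/1208⌉ = 41
Selected transaction: 305 + 41×1208 = 49833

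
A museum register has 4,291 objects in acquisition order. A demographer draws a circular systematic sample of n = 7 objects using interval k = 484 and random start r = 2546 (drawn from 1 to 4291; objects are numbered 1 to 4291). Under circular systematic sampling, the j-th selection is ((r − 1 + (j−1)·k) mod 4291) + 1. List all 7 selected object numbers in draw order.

2546, 3030, 3514, 3998, 191, 675, 1159

Selection 1: 2546
Selection 2: 2546 + 484 = 3030
Selection 3: 3030 + 484 = 3514
Selection 4: 3514 + 484 = 3998
Selection 5: 3998 + 484 = 4482 → 4482 − 4291 = 191
Selection 6: 191 + 484 = 675
Selection 7: 675 + 484 = 1159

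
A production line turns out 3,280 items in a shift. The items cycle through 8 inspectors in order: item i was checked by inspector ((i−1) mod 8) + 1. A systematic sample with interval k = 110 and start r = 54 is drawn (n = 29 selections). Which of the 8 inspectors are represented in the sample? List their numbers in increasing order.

Consecutive selections differ by k = 110, so their inspector numbers differ by 110 mod 8 = 6.
gcd(110, 8) = 2, so the sample visits 8/2 = 4 distinct residues mod 8.
Start 54 is inspector 6; the inspectors hit are 2, 4, 6, 8.

2, 4, 6, 8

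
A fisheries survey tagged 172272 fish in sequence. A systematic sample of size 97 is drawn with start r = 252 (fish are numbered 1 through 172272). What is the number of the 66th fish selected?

k = 172272/97 = 1776
66th selection = r + (66−1)·k = 252 + 65×1776 = 252 + 115440 = 115692

115692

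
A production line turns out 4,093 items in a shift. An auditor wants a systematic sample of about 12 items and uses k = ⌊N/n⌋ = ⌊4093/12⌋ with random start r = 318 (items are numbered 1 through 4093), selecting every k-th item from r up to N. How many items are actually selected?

12

k = ⌊4093/12⌋ = 341
Achieved size = ⌊(4093 − 318)/341⌋ + 1 = ⌊3775/341⌋ + 1 = 11 + 1 = 12
(last selection: 318 + 11×341 = 4069 ≤ 4093; next would be 4410 > 4093)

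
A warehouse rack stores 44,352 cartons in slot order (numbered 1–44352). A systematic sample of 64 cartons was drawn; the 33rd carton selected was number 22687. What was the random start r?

k = 44352/64 = 693
r = 22687 − (33−1)×693 = 22687 − 22176 = 511

511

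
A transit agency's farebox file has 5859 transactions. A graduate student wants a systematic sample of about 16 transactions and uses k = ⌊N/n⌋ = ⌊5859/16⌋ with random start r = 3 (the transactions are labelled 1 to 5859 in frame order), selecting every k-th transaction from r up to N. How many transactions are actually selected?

k = ⌊5859/16⌋ = 366
Achieved size = ⌊(5859 − 3)/366⌋ + 1 = ⌊5856/366⌋ + 1 = 16 + 1 = 17
(last selection: 3 + 16×366 = 5859 ≤ 5859; next would be 6225 > 5859)

17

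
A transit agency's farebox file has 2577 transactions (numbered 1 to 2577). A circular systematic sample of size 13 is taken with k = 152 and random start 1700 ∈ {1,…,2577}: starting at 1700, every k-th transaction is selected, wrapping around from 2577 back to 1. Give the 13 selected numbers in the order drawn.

1700, 1852, 2004, 2156, 2308, 2460, 35, 187, 339, 491, 643, 795, 947

Selection 1: 1700
Selection 2: 1700 + 152 = 1852
Selection 3: 1852 + 152 = 2004
Selection 4: 2004 + 152 = 2156
Selection 5: 2156 + 152 = 2308
Selection 6: 2308 + 152 = 2460
Selection 7: 2460 + 152 = 2612 → 2612 − 2577 = 35
Selection 8: 35 + 152 = 187
Selection 9: 187 + 152 = 339
Selection 10: 339 + 152 = 491
Selection 11: 491 + 152 = 643
Selection 12: 643 + 152 = 795
Selection 13: 795 + 152 = 947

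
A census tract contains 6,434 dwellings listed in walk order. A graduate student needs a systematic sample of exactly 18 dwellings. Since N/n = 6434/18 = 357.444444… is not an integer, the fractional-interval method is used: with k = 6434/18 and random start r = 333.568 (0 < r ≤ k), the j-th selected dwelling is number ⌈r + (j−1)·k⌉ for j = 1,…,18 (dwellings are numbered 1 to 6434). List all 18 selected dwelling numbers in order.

334, 692, 1049, 1406, 1764, 2121, 2479, 2836, 3194, 3551, 3909, 4266, 4623, 4981, 5338, 5696, 6053, 6411

j=1: r + 0k = 333.568 → ⌈·⌉ = 334
j=2: r + 1k = 691.012444… → ⌈·⌉ = 692
j=3: r + 2k = 1048.456888… → ⌈·⌉ = 1049
j=4: r + 3k = 1405.901333… → ⌈·⌉ = 1406
j=5: r + 4k = 1763.345777… → ⌈·⌉ = 1764
j=6: r + 5k = 2120.790222… → ⌈·⌉ = 2121
j=7: r + 6k = 2478.234666… → ⌈·⌉ = 2479
j=8: r + 7k = 2835.679111… → ⌈·⌉ = 2836
j=9: r + 8k = 3193.123555… → ⌈·⌉ = 3194
j=10: r + 9k = 3550.568 → ⌈·⌉ = 3551
j=11: r + 10k = 3908.012444… → ⌈·⌉ = 3909
j=12: r + 11k = 4265.456888… → ⌈·⌉ = 4266
j=13: r + 12k = 4622.901333… → ⌈·⌉ = 4623
j=14: r + 13k = 4980.345777… → ⌈·⌉ = 4981
j=15: r + 14k = 5337.790222… → ⌈·⌉ = 5338
j=16: r + 15k = 5695.234666… → ⌈·⌉ = 5696
j=17: r + 16k = 6052.679111… → ⌈·⌉ = 6053
j=18: r + 17k = 6410.123555… → ⌈·⌉ = 6411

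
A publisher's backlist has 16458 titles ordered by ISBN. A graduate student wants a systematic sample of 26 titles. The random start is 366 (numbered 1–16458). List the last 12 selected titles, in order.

9228, 9861, 10494, 11127, 11760, 12393, 13026, 13659, 14292, 14925, 15558, 16191

k = N/n = 16458/26 = 633
15th selection = 366 + 14×633 = 9228
16th: 9228 + 633 = 9861
17th: 9861 + 633 = 10494
18th: 10494 + 633 = 11127
19th: 11127 + 633 = 11760
20th: 11760 + 633 = 12393
21st: 12393 + 633 = 13026
22nd: 13026 + 633 = 13659
23rd: 13659 + 633 = 14292
24th: 14292 + 633 = 14925
25th: 14925 + 633 = 15558
26th: 15558 + 633 = 16191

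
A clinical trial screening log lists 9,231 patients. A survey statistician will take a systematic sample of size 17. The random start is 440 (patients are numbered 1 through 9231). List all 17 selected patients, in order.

k = N/n = 9231/17 = 543
patient 1: 440
patient 2: 440 + 543 = 983
patient 3: 983 + 543 = 1526
patient 4: 1526 + 543 = 2069
patient 5: 2069 + 543 = 2612
patient 6: 2612 + 543 = 3155
patient 7: 3155 + 543 = 3698
patient 8: 3698 + 543 = 4241
patient 9: 4241 + 543 = 4784
patient 10: 4784 + 543 = 5327
patient 11: 5327 + 543 = 5870
patient 12: 5870 + 543 = 6413
patient 13: 6413 + 543 = 6956
patient 14: 6956 + 543 = 7499
patient 15: 7499 + 543 = 8042
patient 16: 8042 + 543 = 8585
patient 17: 8585 + 543 = 9128

440, 983, 1526, 2069, 2612, 3155, 3698, 4241, 4784, 5327, 5870, 6413, 6956, 7499, 8042, 8585, 9128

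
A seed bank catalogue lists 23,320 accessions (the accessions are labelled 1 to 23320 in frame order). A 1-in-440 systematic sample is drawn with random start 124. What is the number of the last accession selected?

k = 440
53rd selection = r + (53−1)·k = 124 + 52×440 = 124 + 22880 = 23004

23004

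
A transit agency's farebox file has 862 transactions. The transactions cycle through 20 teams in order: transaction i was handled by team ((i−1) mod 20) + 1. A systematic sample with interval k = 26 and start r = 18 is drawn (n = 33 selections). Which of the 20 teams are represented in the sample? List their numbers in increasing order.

2, 4, 6, 8, 10, 12, 14, 16, 18, 20

Consecutive selections differ by k = 26, so their team numbers differ by 26 mod 20 = 6.
gcd(26, 20) = 2, so the sample visits 20/2 = 10 distinct residues mod 20.
Start 18 is team 18; the teams hit are 2, 4, 6, 8, 10, 12, 14, 16, 18, 20.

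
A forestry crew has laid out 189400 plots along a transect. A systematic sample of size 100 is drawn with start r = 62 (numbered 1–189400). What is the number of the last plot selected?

187568

k = 189400/100 = 1894
100th selection = r + (100−1)·k = 62 + 99×1894 = 62 + 187506 = 187568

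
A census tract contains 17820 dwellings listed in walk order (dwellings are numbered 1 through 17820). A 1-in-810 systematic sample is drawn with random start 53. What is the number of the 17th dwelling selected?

k = 810
17th selection = r + (17−1)·k = 53 + 16×810 = 53 + 12960 = 13013

13013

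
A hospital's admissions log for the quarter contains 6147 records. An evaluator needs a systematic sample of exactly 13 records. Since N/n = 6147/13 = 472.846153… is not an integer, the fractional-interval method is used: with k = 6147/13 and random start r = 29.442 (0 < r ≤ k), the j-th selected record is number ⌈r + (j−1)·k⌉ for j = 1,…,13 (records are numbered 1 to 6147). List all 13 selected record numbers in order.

30, 503, 976, 1448, 1921, 2394, 2867, 3340, 3813, 4286, 4758, 5231, 5704

j=1: r + 0k = 29.442 → ⌈·⌉ = 30
j=2: r + 1k = 502.288153… → ⌈·⌉ = 503
j=3: r + 2k = 975.134307… → ⌈·⌉ = 976
j=4: r + 3k = 1447.980461… → ⌈·⌉ = 1448
j=5: r + 4k = 1920.826615… → ⌈·⌉ = 1921
j=6: r + 5k = 2393.672769… → ⌈·⌉ = 2394
j=7: r + 6k = 2866.518923… → ⌈·⌉ = 2867
j=8: r + 7k = 3339.365076… → ⌈·⌉ = 3340
j=9: r + 8k = 3812.211230… → ⌈·⌉ = 3813
j=10: r + 9k = 4285.057384… → ⌈·⌉ = 4286
j=11: r + 10k = 4757.903538… → ⌈·⌉ = 4758
j=12: r + 11k = 5230.749692… → ⌈·⌉ = 5231
j=13: r + 12k = 5703.595846… → ⌈·⌉ = 5704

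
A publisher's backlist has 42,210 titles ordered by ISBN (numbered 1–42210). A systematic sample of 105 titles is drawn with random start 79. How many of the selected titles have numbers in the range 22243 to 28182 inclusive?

14

k = 42210/105 = 402
First selection ≥ 22243: 79 + ⌈(22243−79)/402⌉·402 = 79 + 56×402 = 22591
Last selection ≤ 28182: 79 + ⌊(28182−79)/402⌋·402 = 79 + 69×402 = 27817
Count = 69 − 56 + 1 = 14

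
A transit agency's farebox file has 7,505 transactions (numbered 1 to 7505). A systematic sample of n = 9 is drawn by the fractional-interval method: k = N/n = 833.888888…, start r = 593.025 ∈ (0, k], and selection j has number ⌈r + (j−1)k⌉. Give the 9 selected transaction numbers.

j=1: r + 0k = 593.025 → ⌈·⌉ = 594
j=2: r + 1k = 1426.913888… → ⌈·⌉ = 1427
j=3: r + 2k = 2260.802777… → ⌈·⌉ = 2261
j=4: r + 3k = 3094.691666… → ⌈·⌉ = 3095
j=5: r + 4k = 3928.580555… → ⌈·⌉ = 3929
j=6: r + 5k = 4762.469444… → ⌈·⌉ = 4763
j=7: r + 6k = 5596.358333… → ⌈·⌉ = 5597
j=8: r + 7k = 6430.247222… → ⌈·⌉ = 6431
j=9: r + 8k = 7264.136111… → ⌈·⌉ = 7265

594, 1427, 2261, 3095, 3929, 4763, 5597, 6431, 7265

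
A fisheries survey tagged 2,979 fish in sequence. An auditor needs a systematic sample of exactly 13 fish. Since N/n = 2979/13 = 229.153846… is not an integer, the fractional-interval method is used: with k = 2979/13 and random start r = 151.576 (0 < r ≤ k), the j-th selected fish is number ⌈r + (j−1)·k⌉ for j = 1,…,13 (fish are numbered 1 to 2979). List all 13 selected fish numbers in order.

j=1: r + 0k = 151.576 → ⌈·⌉ = 152
j=2: r + 1k = 380.729846… → ⌈·⌉ = 381
j=3: r + 2k = 609.883692… → ⌈·⌉ = 610
j=4: r + 3k = 839.037538… → ⌈·⌉ = 840
j=5: r + 4k = 1068.191384… → ⌈·⌉ = 1069
j=6: r + 5k = 1297.345230… → ⌈·⌉ = 1298
j=7: r + 6k = 1526.499076… → ⌈·⌉ = 1527
j=8: r + 7k = 1755.652923… → ⌈·⌉ = 1756
j=9: r + 8k = 1984.806769… → ⌈·⌉ = 1985
j=10: r + 9k = 2213.960615… → ⌈·⌉ = 2214
j=11: r + 10k = 2443.114461… → ⌈·⌉ = 2444
j=12: r + 11k = 2672.268307… → ⌈·⌉ = 2673
j=13: r + 12k = 2901.422153… → ⌈·⌉ = 2902

152, 381, 610, 840, 1069, 1298, 1527, 1756, 1985, 2214, 2444, 2673, 2902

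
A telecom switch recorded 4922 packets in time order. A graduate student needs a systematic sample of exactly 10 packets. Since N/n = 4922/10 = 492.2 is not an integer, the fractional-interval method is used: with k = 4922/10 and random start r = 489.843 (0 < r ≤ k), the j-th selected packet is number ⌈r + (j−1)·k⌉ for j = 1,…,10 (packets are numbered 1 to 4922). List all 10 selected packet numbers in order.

490, 983, 1475, 1967, 2459, 2951, 3444, 3936, 4428, 4920

j=1: r + 0k = 489.843 → ⌈·⌉ = 490
j=2: r + 1k = 982.043 → ⌈·⌉ = 983
j=3: r + 2k = 1474.243 → ⌈·⌉ = 1475
j=4: r + 3k = 1966.443 → ⌈·⌉ = 1967
j=5: r + 4k = 2458.643 → ⌈·⌉ = 2459
j=6: r + 5k = 2950.843 → ⌈·⌉ = 2951
j=7: r + 6k = 3443.043 → ⌈·⌉ = 3444
j=8: r + 7k = 3935.243 → ⌈·⌉ = 3936
j=9: r + 8k = 4427.443 → ⌈·⌉ = 4428
j=10: r + 9k = 4919.643 → ⌈·⌉ = 4920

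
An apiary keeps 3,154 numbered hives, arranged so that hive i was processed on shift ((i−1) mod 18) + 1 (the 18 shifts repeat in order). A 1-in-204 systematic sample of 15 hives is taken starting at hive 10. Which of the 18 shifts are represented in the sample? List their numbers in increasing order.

4, 10, 16

Consecutive selections differ by k = 204, so their shift numbers differ by 204 mod 18 = 6.
gcd(204, 18) = 6, so the sample visits 18/6 = 3 distinct residues mod 18.
Start 10 is shift 10; the shifts hit are 4, 10, 16.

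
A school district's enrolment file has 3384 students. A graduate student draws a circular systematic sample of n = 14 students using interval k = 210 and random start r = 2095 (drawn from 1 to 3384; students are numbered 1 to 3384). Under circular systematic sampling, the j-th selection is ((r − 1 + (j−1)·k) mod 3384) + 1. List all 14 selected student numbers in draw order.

2095, 2305, 2515, 2725, 2935, 3145, 3355, 181, 391, 601, 811, 1021, 1231, 1441

Selection 1: 2095
Selection 2: 2095 + 210 = 2305
Selection 3: 2305 + 210 = 2515
Selection 4: 2515 + 210 = 2725
Selection 5: 2725 + 210 = 2935
Selection 6: 2935 + 210 = 3145
Selection 7: 3145 + 210 = 3355
Selection 8: 3355 + 210 = 3565 → 3565 − 3384 = 181
Selection 9: 181 + 210 = 391
Selection 10: 391 + 210 = 601
Selection 11: 601 + 210 = 811
Selection 12: 811 + 210 = 1021
Selection 13: 1021 + 210 = 1231
Selection 14: 1231 + 210 = 1441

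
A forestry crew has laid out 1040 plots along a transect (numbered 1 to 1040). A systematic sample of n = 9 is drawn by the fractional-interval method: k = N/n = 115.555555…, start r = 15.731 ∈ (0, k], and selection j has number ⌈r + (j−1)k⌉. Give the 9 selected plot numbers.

j=1: r + 0k = 15.731 → ⌈·⌉ = 16
j=2: r + 1k = 131.286555… → ⌈·⌉ = 132
j=3: r + 2k = 246.842111… → ⌈·⌉ = 247
j=4: r + 3k = 362.397666… → ⌈·⌉ = 363
j=5: r + 4k = 477.953222… → ⌈·⌉ = 478
j=6: r + 5k = 593.508777… → ⌈·⌉ = 594
j=7: r + 6k = 709.064333… → ⌈·⌉ = 710
j=8: r + 7k = 824.619888… → ⌈·⌉ = 825
j=9: r + 8k = 940.175444… → ⌈·⌉ = 941

16, 132, 247, 363, 478, 594, 710, 825, 941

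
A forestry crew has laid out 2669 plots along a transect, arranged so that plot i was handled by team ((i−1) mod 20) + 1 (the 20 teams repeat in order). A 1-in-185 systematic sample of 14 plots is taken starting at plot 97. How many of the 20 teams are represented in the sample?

Consecutive selections differ by k = 185, so their team numbers differ by 185 mod 20 = 5.
gcd(185, 20) = 5, so the sample visits 20/5 = 4 distinct residues mod 20.
Start 97 is team 17; the teams hit are 2, 7, 12, 17.

4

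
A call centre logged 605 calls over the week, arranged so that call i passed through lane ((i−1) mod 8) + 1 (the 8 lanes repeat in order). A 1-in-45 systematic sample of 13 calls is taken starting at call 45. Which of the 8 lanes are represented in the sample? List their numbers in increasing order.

1, 2, 3, 4, 5, 6, 7, 8

Consecutive selections differ by k = 45, so their lane numbers differ by 45 mod 8 = 5.
gcd(45, 8) = 1, so the sample visits 8/1 = 8 distinct residues mod 8.
Start 45 is lane 5; the lanes hit are 1, 2, 3, 4, 5, 6, 7, 8.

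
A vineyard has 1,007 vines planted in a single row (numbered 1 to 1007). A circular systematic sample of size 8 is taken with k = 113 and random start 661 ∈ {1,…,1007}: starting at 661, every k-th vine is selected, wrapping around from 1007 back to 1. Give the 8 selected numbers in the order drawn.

661, 774, 887, 1000, 106, 219, 332, 445

Selection 1: 661
Selection 2: 661 + 113 = 774
Selection 3: 774 + 113 = 887
Selection 4: 887 + 113 = 1000
Selection 5: 1000 + 113 = 1113 → 1113 − 1007 = 106
Selection 6: 106 + 113 = 219
Selection 7: 219 + 113 = 332
Selection 8: 332 + 113 = 445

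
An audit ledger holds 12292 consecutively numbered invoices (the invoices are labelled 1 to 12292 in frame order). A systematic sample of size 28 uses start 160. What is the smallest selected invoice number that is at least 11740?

k = 12292/28 = 439
Steps past start: ⌈(11740 − 160)/439⌉ = ⌈11580/439⌉ = 27
Selected invoice: 160 + 27×439 = 12013

12013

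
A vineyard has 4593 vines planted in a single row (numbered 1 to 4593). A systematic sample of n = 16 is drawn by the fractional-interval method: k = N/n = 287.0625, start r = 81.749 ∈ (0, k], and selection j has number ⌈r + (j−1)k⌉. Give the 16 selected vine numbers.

82, 369, 656, 943, 1230, 1518, 1805, 2092, 2379, 2666, 2953, 3240, 3527, 3814, 4101, 4388

j=1: r + 0k = 81.749 → ⌈·⌉ = 82
j=2: r + 1k = 368.8115 → ⌈·⌉ = 369
j=3: r + 2k = 655.874 → ⌈·⌉ = 656
j=4: r + 3k = 942.9365 → ⌈·⌉ = 943
j=5: r + 4k = 1229.999 → ⌈·⌉ = 1230
j=6: r + 5k = 1517.0615 → ⌈·⌉ = 1518
j=7: r + 6k = 1804.124 → ⌈·⌉ = 1805
j=8: r + 7k = 2091.1865 → ⌈·⌉ = 2092
j=9: r + 8k = 2378.249 → ⌈·⌉ = 2379
j=10: r + 9k = 2665.3115 → ⌈·⌉ = 2666
j=11: r + 10k = 2952.374 → ⌈·⌉ = 2953
j=12: r + 11k = 3239.4365 → ⌈·⌉ = 3240
j=13: r + 12k = 3526.499 → ⌈·⌉ = 3527
j=14: r + 13k = 3813.5615 → ⌈·⌉ = 3814
j=15: r + 14k = 4100.624 → ⌈·⌉ = 4101
j=16: r + 15k = 4387.6865 → ⌈·⌉ = 4388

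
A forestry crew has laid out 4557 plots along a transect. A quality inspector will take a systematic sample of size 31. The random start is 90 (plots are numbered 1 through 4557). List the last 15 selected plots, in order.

k = N/n = 4557/31 = 147
17th selection = 90 + 16×147 = 2442
18th: 2442 + 147 = 2589
19th: 2589 + 147 = 2736
20th: 2736 + 147 = 2883
21st: 2883 + 147 = 3030
22nd: 3030 + 147 = 3177
23rd: 3177 + 147 = 3324
24th: 3324 + 147 = 3471
25th: 3471 + 147 = 3618
26th: 3618 + 147 = 3765
27th: 3765 + 147 = 3912
28th: 3912 + 147 = 4059
29th: 4059 + 147 = 4206
30th: 4206 + 147 = 4353
31st: 4353 + 147 = 4500

2442, 2589, 2736, 2883, 3030, 3177, 3324, 3471, 3618, 3765, 3912, 4059, 4206, 4353, 4500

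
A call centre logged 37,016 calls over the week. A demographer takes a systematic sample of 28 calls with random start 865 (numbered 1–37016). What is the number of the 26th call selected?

k = 37016/28 = 1322
26th selection = r + (26−1)·k = 865 + 25×1322 = 865 + 33050 = 33915

33915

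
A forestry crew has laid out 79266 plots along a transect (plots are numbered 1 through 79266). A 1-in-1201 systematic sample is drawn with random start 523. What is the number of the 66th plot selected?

k = 1201
66th selection = r + (66−1)·k = 523 + 65×1201 = 523 + 78065 = 78588

78588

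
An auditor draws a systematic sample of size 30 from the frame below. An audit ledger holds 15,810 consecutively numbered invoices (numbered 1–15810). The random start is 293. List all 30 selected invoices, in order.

k = N/n = 15810/30 = 527
invoice 1: 293
invoice 2: 293 + 527 = 820
invoice 3: 820 + 527 = 1347
invoice 4: 1347 + 527 = 1874
invoice 5: 1874 + 527 = 2401
invoice 6: 2401 + 527 = 2928
invoice 7: 2928 + 527 = 3455
invoice 8: 3455 + 527 = 3982
invoice 9: 3982 + 527 = 4509
invoice 10: 4509 + 527 = 5036
invoice 11: 5036 + 527 = 5563
invoice 12: 5563 + 527 = 6090
invoice 13: 6090 + 527 = 6617
invoice 14: 6617 + 527 = 7144
invoice 15: 7144 + 527 = 7671
invoice 16: 7671 + 527 = 8198
invoice 17: 8198 + 527 = 8725
invoice 18: 8725 + 527 = 9252
invoice 19: 9252 + 527 = 9779
invoice 20: 9779 + 527 = 10306
invoice 21: 10306 + 527 = 10833
invoice 22: 10833 + 527 = 11360
invoice 23: 11360 + 527 = 11887
invoice 24: 11887 + 527 = 12414
invoice 25: 12414 + 527 = 12941
invoice 26: 12941 + 527 = 13468
invoice 27: 13468 + 527 = 13995
invoice 28: 13995 + 527 = 14522
invoice 29: 14522 + 527 = 15049
invoice 30: 15049 + 527 = 15576

293, 820, 1347, 1874, 2401, 2928, 3455, 3982, 4509, 5036, 5563, 6090, 6617, 7144, 7671, 8198, 8725, 9252, 9779, 10306, 10833, 11360, 11887, 12414, 12941, 13468, 13995, 14522, 15049, 15576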